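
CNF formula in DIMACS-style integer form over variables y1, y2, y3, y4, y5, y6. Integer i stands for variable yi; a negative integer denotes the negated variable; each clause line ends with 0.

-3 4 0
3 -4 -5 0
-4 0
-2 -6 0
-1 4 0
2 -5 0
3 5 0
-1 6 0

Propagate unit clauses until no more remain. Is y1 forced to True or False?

Unit clause (NOT y4) sets y4 = False.
In (y4 OR NOT y3), y4 is now false; NOT y3 must hold, so y3 = False.
(NOT y1 OR y4): since y4 = False, the clause reduces to (NOT y1). y1 = False.

False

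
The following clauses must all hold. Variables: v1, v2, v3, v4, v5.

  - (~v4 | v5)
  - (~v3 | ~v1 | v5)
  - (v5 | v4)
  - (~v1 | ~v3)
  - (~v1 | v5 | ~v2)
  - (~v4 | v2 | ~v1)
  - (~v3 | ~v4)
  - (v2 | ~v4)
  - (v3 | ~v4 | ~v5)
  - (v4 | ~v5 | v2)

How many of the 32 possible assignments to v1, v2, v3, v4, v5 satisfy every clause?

3

Satisfying assignments:
  v1=F v2=T v3=F v4=F v5=T
  v1=F v2=T v3=T v4=F v5=T
  v1=T v2=T v3=F v4=F v5=T
That's 3 in total.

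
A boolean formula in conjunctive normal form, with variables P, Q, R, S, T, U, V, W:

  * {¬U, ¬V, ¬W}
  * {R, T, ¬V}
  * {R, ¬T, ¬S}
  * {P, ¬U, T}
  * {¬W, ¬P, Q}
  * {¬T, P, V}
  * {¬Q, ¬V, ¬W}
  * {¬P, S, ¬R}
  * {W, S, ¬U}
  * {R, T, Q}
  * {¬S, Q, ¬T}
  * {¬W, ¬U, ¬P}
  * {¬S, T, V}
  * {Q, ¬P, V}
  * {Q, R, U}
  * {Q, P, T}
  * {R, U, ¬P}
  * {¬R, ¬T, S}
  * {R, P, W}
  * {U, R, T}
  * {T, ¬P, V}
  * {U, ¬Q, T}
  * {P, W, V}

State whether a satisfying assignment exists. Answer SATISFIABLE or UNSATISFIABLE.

SATISFIABLE

Set P = True and propagate.
Try Q = False.
  then W is forced to False.
  then V is forced to True.
Set R = True and propagate.
  then S is forced to True.
  then T is forced to False.
U is now unconstrained; take U = False.
Every clause has at least one true literal under this assignment.
So P=T, Q=F, R=T, S=T, T=F, U=F, V=T, W=F is a satisfying assignment.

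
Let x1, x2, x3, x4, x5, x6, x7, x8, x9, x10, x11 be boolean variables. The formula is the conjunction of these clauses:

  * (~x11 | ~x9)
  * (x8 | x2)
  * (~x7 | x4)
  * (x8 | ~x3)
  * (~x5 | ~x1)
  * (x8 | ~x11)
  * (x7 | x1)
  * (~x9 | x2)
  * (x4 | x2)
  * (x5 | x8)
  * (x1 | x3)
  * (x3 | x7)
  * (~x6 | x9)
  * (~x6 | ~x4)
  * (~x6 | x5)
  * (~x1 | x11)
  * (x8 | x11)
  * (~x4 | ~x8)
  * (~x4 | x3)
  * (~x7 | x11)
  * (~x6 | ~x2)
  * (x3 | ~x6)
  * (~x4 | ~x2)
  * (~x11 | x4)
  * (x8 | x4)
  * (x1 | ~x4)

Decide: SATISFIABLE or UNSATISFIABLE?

UNSATISFIABLE

x4 = True:
  propagation gives x6=False, x8=False, x2=True; an empty clause results — contradiction.
x4 = False:
  propagation gives x7=False, x1=True, x5=False, x2=True; an empty clause results — contradiction.
Every branch closes, so no satisfying assignment exists.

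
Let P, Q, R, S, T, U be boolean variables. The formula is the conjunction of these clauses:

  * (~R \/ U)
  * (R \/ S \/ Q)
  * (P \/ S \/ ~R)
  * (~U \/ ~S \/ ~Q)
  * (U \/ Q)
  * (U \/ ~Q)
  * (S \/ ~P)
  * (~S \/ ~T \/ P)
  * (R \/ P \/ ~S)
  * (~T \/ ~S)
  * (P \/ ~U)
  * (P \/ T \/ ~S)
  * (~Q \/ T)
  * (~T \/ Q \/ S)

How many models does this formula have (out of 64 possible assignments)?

2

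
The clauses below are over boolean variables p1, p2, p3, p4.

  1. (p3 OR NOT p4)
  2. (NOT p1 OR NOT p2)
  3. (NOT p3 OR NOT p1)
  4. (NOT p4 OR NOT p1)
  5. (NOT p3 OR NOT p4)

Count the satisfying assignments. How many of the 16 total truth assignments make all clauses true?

5

Satisfying assignments:
  p1=0 p2=0 p3=0 p4=0
  p1=0 p2=0 p3=1 p4=0
  p1=0 p2=1 p3=0 p4=0
  p1=0 p2=1 p3=1 p4=0
  p1=1 p2=0 p3=0 p4=0
Count: 5.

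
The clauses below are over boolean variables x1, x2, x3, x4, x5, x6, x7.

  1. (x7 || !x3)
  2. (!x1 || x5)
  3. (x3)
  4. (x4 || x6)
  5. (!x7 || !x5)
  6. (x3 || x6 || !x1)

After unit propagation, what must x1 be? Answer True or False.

(x3) is a unit clause: x3 = True.
In (x7 || !x3), !x3 is now false; x7 must hold, so x7 = True.
(!x5 || !x7): since x7 = True, the clause reduces to (!x5). x5 = False.
In (x5 || !x1), x5 is now false; !x1 must hold, so x1 = False.

False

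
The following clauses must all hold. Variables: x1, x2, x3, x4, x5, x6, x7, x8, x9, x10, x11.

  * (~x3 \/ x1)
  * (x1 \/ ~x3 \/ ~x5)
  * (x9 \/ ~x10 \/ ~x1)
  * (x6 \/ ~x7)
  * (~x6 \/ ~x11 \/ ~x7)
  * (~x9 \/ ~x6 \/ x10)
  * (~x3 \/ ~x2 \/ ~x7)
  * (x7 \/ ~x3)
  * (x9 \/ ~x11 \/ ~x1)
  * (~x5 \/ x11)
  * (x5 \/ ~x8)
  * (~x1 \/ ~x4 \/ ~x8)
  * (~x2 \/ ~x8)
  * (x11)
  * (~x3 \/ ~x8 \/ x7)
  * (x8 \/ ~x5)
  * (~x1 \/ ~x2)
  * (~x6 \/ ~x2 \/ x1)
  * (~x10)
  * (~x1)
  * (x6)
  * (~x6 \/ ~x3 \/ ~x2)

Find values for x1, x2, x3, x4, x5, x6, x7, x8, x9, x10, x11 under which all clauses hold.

x1 = 0, x2 = 0, x3 = 0, x4 = 1, x5 = 0, x6 = 1, x7 = 0, x8 = 0, x9 = 0, x10 = 0, x11 = 1

Unit propagation: (x11) forces x11 = True.
Unit propagation: (~x10) forces x10 = False.
(~x1) is a unit clause, so x1 = False.
The clause (~x3) is unit: x3 must be False.
The clause (x6) is unit: x6 must be True.
(~x7) is a unit clause, so x7 = False.
The clause (~x9) is unit: x9 must be False.
The clause (~x2) is unit: x2 must be False.
Set x5 = False and propagate.
  then x8 is forced to False.
x4 is now unconstrained; take x4 = True.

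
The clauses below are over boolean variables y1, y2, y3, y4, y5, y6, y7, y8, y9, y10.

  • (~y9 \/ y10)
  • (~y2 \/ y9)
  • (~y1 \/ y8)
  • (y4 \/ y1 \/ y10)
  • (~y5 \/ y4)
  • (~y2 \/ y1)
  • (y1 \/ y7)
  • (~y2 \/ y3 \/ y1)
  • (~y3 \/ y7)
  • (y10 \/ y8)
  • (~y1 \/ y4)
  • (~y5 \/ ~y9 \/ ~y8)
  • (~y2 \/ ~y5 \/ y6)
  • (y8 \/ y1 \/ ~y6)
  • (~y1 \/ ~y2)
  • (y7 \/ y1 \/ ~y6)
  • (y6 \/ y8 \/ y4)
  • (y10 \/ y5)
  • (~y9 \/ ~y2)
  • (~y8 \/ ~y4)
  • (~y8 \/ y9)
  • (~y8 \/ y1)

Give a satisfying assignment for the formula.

y1=F, y2=F, y3=T, y4=T, y5=T, y6=F, y7=T, y8=F, y9=T, y10=T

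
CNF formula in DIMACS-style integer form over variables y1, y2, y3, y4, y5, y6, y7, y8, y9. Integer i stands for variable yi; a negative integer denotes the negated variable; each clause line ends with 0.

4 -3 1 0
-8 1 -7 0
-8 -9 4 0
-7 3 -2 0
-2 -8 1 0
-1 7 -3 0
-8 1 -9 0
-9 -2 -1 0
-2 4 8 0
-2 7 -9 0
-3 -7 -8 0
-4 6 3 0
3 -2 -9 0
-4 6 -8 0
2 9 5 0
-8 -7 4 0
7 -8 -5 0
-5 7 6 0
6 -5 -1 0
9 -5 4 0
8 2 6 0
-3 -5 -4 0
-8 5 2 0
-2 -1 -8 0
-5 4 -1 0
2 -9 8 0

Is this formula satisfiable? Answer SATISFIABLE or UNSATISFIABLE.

Set y1 = False and propagate.
Set y2 = True and propagate.
  then y8 is forced to False.
  then y4 is forced to True.
Try y3 = True.
  then y5 is forced to False.
The remaining clauses are satisfied by y6 = False, y7 = True, y9 = True.
Every clause has at least one true literal under this assignment.
So y1 = F, y2 = T, y3 = T, y4 = T, y5 = F, y6 = F, y7 = T, y8 = F, y9 = T is a satisfying assignment.

SATISFIABLE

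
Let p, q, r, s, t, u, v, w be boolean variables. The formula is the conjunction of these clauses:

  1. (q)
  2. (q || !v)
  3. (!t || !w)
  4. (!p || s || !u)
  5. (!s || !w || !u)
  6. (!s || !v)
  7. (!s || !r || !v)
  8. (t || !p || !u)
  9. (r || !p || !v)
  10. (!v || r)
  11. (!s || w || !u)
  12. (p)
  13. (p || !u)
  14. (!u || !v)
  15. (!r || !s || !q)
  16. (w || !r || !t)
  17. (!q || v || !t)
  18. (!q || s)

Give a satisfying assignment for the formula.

p = T, q = T, r = F, s = T, t = F, u = F, v = F, w = F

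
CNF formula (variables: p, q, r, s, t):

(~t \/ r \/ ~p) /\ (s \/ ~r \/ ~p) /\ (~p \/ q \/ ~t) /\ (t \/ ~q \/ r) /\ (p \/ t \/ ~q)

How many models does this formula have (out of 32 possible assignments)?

17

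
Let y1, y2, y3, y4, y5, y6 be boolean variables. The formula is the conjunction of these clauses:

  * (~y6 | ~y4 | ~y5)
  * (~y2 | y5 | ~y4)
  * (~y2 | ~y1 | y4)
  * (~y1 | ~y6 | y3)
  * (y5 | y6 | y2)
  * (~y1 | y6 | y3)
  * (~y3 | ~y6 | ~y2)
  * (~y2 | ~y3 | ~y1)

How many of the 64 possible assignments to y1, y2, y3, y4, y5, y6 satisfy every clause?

23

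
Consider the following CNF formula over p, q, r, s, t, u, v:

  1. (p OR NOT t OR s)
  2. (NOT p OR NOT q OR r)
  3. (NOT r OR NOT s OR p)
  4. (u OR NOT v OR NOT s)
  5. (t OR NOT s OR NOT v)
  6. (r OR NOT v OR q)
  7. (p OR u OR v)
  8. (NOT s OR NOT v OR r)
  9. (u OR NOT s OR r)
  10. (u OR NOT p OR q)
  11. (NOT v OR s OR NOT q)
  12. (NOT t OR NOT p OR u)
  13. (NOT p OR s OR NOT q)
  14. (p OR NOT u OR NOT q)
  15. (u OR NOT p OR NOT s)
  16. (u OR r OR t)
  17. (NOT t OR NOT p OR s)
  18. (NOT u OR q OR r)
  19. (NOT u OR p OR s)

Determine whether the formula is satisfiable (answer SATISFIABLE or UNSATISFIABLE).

SATISFIABLE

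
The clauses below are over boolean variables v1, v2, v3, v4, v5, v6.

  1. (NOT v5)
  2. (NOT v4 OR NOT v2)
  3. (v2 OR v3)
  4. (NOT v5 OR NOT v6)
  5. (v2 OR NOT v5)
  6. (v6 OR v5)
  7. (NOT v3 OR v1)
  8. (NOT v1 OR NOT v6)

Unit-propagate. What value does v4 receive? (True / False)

(NOT v5) stands alone — v5 = False.
In (v6 OR v5), v5 is now false; v6 must hold, so v6 = True.
(NOT v1 OR NOT v6): since v6 = True, the clause reduces to (NOT v1). v1 = False.
In (NOT v3 OR v1), v1 is now false; NOT v3 must hold, so v3 = False.
From (v3 OR v2) and v3 = False: v2 = True.
From (NOT v4 OR NOT v2) and v2 = True: v4 = False.

False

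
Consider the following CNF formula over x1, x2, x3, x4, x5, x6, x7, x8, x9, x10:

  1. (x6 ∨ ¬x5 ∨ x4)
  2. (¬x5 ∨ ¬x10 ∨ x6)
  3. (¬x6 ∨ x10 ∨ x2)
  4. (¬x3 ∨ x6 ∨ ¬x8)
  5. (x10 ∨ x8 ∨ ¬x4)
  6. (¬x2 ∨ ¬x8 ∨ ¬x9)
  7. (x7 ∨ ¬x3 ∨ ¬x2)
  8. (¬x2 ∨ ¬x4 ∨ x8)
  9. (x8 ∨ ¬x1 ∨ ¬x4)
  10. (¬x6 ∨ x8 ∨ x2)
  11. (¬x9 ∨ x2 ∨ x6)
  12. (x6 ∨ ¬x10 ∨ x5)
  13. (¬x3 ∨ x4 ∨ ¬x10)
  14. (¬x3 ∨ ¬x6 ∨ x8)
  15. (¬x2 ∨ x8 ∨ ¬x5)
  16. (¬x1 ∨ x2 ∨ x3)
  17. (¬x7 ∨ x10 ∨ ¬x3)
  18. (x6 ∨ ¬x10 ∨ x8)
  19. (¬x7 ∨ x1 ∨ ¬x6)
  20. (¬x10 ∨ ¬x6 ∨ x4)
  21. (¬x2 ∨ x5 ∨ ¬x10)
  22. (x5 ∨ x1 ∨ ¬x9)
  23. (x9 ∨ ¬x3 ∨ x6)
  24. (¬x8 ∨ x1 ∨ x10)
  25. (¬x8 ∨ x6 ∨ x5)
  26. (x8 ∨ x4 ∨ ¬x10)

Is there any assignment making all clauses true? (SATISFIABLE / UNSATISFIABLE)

SATISFIABLE

Set x1 = True and propagate.
Branch on x2: take x2 = True.
For the remaining variables, x3 = False, x4 = False, x5 = False, x6 = True, x7 = False, x8 = False, x9 = True, x10 = False works.
So x1=T  x2=T  x3=F  x4=F  x5=F  x6=T  x7=F  x8=F  x9=T  x10=F is a satisfying assignment.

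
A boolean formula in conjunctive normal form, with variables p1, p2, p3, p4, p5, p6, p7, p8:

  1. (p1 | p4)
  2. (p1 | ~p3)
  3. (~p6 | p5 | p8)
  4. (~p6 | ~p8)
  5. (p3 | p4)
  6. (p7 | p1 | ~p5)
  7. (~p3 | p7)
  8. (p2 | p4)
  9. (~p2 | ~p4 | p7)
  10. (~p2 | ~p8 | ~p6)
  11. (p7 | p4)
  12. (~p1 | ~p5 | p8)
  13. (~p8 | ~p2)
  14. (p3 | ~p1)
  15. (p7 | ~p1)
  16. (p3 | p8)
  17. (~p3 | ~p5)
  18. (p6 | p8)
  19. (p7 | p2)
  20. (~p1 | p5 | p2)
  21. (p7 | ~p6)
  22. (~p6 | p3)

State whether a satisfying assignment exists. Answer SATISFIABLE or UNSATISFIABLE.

SATISFIABLE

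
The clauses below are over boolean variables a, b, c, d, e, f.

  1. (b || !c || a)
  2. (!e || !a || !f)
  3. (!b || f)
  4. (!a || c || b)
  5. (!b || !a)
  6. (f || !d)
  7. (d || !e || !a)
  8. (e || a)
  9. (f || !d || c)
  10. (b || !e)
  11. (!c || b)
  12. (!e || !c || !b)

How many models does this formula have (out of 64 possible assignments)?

2

Satisfying assignments:
  a=F b=T c=F d=F e=T f=T
  a=F b=T c=F d=T e=T f=T
Count: 2.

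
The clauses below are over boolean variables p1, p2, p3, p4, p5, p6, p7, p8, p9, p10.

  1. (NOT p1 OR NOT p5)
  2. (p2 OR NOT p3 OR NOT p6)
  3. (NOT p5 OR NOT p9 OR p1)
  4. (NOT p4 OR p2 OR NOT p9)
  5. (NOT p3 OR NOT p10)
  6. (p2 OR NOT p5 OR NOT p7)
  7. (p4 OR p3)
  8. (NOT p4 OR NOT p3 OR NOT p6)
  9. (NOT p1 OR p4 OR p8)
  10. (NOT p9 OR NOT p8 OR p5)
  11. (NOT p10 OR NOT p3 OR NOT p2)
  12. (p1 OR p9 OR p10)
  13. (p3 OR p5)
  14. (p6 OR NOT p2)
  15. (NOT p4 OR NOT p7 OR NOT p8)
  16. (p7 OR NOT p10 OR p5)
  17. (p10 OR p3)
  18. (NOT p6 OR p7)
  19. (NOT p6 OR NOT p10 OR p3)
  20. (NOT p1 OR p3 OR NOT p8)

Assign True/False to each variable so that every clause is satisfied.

p1=0, p2=0, p3=0, p4=1, p5=1, p6=0, p7=0, p8=1, p9=0, p10=1

Branch on p1: take p1 = False.
For the remaining variables, p2 = False, p3 = False, p4 = True, p5 = True, p6 = False, p7 = False, p8 = True, p9 = False, p10 = True works.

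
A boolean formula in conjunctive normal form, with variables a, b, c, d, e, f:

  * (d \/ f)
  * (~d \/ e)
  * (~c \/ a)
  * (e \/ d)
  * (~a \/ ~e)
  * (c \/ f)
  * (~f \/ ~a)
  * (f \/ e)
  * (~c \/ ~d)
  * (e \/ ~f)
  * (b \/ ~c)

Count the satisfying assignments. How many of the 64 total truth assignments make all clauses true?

4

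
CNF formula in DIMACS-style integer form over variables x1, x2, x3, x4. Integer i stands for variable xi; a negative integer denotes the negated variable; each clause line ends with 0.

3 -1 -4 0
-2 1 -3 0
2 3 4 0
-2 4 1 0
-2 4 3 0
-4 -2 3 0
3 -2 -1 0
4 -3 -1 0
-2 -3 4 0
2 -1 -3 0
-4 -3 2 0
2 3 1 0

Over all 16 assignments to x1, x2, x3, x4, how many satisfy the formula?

2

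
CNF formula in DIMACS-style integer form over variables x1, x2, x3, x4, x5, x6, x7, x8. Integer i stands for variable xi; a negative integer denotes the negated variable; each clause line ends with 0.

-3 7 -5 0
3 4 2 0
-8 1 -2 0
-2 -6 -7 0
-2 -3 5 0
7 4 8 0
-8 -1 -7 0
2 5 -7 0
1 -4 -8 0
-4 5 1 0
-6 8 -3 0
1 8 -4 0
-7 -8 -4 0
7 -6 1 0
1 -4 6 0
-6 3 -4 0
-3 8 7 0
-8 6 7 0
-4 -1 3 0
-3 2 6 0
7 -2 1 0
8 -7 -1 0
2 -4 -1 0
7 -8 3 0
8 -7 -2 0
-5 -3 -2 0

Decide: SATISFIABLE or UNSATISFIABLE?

SATISFIABLE

Try x1 = False.
The remaining clauses are satisfied by x2 = False, x3 = True, x4 = False, x5 = True, x6 = True, x7 = True, x8 = True.
So x1=False, x2=False, x3=True, x4=False, x5=True, x6=True, x7=True, x8=True is a satisfying assignment.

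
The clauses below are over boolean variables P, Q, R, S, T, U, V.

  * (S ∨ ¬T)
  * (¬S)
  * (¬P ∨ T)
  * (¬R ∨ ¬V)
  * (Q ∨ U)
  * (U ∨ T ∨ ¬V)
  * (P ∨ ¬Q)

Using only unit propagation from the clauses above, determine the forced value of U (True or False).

True

Unit clause (¬S) sets S = False.
(¬T ∨ S): since S = False, the clause reduces to (¬T). T = False.
(T ∨ ¬P) with T = False leaves only ¬P, so P = False.
(¬Q ∨ P) with P = False leaves only ¬Q, so Q = False.
In (Q ∨ U), Q is now false; U must hold, so U = True.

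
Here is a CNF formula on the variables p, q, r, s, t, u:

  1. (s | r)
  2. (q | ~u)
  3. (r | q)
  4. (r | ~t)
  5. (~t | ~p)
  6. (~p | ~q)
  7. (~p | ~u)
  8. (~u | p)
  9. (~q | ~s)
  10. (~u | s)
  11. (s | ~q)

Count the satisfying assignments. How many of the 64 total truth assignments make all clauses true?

Satisfying assignments:
  p=0 q=0 r=1 s=0 t=0 u=0
  p=0 q=0 r=1 s=0 t=1 u=0
  p=0 q=0 r=1 s=1 t=0 u=0
  p=0 q=0 r=1 s=1 t=1 u=0
  p=1 q=0 r=1 s=0 t=0 u=0
  p=1 q=0 r=1 s=1 t=0 u=0
That's 6 in total.

6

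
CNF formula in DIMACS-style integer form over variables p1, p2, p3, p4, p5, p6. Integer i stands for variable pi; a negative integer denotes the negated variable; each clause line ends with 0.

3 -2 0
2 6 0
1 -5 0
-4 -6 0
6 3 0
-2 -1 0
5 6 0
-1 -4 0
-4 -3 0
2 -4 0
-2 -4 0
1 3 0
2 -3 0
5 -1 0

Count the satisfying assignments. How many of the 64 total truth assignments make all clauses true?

Satisfying assignments:
  p1=F p2=T p3=T p4=F p5=F p6=T
  p1=T p2=F p3=F p4=F p5=T p6=T
Count: 2.

2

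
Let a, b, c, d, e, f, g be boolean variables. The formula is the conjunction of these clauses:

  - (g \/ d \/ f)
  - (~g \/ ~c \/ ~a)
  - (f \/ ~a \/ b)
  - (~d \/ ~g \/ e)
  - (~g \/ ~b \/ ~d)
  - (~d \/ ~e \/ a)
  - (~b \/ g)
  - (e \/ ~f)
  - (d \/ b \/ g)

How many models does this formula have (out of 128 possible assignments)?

21

Case analysis on g and d:
  g=1, d=1: remaining (a,b,c,e,f) ∈ {(1,0,0,1,1)} — 1.
  g=1, d=0: 16 of the 32 assignments to (a,b,c,e,f) work.
  g=0, d=1: remaining (a,b,c,e,f) ∈ {(0,0,0,0,0); (0,0,1,0,0); (1,0,0,1,1); (1,0,1,1,1)} — 4.
  g=0, d=0: a clause becomes empty — 0.
Total: 1 + 16 + 4 + 0 = 21.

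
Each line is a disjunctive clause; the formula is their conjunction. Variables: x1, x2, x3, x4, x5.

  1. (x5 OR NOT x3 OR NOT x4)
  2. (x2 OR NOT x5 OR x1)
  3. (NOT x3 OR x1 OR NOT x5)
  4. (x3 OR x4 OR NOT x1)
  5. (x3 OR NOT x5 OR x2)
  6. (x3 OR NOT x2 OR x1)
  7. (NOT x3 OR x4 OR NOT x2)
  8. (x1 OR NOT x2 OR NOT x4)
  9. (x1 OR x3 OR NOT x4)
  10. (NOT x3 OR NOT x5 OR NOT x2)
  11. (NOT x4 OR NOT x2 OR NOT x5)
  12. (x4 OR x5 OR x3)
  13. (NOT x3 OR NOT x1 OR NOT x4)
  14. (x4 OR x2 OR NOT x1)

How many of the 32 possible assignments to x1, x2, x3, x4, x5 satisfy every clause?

The models are:
  x1=F x2=F x3=T x4=F x5=F
  x1=T x2=F x3=F x4=T x5=F
  x1=T x2=T x3=F x4=T x5=F
Count: 3.

3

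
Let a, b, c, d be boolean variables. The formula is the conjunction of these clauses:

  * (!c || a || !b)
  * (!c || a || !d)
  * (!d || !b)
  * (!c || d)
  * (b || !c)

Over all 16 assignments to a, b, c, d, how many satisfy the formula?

6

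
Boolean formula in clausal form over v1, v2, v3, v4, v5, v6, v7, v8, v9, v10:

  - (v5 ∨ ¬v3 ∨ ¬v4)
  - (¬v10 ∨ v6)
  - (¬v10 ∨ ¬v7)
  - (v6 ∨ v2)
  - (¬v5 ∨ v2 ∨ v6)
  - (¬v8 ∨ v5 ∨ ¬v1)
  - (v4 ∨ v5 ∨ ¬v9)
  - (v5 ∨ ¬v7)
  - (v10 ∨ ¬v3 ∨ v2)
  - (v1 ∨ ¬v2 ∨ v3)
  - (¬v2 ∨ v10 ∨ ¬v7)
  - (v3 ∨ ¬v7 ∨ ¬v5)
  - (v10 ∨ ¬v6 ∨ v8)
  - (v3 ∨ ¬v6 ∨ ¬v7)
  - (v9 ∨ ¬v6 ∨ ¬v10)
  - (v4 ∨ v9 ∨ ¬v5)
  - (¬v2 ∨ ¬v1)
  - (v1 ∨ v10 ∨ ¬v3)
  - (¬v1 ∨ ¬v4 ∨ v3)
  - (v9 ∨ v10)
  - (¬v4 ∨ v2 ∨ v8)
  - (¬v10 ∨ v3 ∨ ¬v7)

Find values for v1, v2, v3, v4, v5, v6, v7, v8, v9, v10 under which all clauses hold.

v7 occurs only negated in the remaining clauses — set v7 = False.
Try v1 = False.
For the remaining variables, v2 = False, v3 = False, v4 = False, v5 = True, v6 = True, v8 = False, v9 = True, v10 = True works.

v1=F, v2=F, v3=F, v4=F, v5=T, v6=T, v7=F, v8=F, v9=T, v10=T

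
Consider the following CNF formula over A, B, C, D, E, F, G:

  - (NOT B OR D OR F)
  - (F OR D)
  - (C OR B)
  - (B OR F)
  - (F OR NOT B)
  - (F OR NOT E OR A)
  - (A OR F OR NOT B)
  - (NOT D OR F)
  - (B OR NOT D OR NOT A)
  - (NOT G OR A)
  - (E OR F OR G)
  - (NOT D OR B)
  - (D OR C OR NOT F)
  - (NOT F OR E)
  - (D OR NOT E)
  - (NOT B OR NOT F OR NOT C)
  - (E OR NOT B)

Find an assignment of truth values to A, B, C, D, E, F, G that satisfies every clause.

A=T, B=T, C=F, D=T, E=T, F=T, G=T

Branch on A: take A = True.
Set B = True and propagate.
  then F is forced to True.
  then E is forced to True.
  then D is forced to True.
  then C is forced to False.
G is now unconstrained; take G = True.
Every clause has at least one true literal under this assignment.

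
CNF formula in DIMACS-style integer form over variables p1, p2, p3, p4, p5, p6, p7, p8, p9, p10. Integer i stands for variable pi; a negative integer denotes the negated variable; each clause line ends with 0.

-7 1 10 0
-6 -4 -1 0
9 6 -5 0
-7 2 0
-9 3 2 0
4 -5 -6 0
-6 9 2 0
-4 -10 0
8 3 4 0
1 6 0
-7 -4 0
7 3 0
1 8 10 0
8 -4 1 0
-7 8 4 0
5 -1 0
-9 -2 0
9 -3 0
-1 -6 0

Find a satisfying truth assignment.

Branch on p1: take p1 = True.
  then p5 is forced to True.
  then p6 is forced to False.
  then p9 is forced to True.
  then p2 is forced to False.
  then p7 is forced to False.
  then p3 is forced to True.
For the remaining variables, p4 = False, p8 = False, p10 = False works.
Every clause has at least one true literal under this assignment.

p1 = True  p2 = False  p3 = True  p4 = False  p5 = True  p6 = False  p7 = False  p8 = False  p9 = True  p10 = False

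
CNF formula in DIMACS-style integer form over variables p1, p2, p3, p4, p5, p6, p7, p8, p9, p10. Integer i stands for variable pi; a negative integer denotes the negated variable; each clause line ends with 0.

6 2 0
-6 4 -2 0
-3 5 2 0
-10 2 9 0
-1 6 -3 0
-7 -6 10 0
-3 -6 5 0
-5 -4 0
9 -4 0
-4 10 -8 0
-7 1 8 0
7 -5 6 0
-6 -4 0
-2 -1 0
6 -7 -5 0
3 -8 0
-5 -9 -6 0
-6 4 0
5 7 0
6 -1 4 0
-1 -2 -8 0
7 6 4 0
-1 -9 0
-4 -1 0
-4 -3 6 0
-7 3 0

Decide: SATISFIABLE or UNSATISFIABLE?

Set p1 = False and propagate.
For the remaining variables, p2 = True, p3 = True, p4 = False, p5 = False, p6 = False, p7 = True, p8 = True, p9 = True, p10 = False works.
Every clause has at least one true literal under this assignment.
So p1=F, p2=T, p3=T, p4=F, p5=F, p6=F, p7=T, p8=T, p9=T, p10=F is a satisfying assignment.

SATISFIABLE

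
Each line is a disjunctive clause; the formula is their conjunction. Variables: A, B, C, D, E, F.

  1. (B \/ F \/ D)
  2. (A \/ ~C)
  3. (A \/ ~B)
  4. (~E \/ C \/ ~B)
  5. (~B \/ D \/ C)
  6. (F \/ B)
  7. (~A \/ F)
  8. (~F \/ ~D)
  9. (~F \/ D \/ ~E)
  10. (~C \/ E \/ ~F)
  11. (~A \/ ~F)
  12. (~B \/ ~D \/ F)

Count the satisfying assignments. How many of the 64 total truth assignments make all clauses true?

Satisfying assignments:
  A=0 B=0 C=0 D=0 E=0 F=1
Count: 1.

1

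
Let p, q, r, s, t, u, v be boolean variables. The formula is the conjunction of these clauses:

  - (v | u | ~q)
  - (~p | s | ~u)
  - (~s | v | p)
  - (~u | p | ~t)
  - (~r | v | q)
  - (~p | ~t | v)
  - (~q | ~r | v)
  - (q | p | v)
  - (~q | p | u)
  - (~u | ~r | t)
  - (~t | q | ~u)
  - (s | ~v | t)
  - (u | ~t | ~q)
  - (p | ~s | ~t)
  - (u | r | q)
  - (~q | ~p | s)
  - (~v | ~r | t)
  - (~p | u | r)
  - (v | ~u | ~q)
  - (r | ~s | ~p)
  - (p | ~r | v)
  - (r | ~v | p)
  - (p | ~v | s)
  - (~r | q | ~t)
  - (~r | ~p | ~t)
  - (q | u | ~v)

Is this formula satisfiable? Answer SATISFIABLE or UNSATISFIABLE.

UNSATISFIABLE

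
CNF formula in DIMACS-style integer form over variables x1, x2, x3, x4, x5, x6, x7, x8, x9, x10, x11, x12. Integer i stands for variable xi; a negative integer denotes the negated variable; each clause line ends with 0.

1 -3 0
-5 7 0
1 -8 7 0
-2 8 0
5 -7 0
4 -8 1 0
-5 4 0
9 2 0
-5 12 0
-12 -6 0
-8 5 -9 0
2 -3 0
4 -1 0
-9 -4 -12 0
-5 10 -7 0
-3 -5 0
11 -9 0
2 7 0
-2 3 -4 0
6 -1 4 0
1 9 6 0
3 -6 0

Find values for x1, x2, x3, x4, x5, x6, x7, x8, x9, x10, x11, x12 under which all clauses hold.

x1=T, x2=T, x3=T, x4=T, x5=F, x6=F, x7=F, x8=T, x9=F, x10=F, x11=F, x12=F

Check each clause:
  1. {¬x3, x1} — x1 is true.
  2. {x7, ¬x5} — ¬x5 is true.
  3. {x7, ¬x8, x1} — x1 is true.
  4. {¬x2, x8} — x8 is true.
  5. {¬x7, x5} — ¬x7 is true.
  6. {x4, x1, ¬x8} — x1 is true.
  7. {¬x5, x4} — ¬x5 is true.
  8. {x2, x9} — x2 is true.
  9. {x12, ¬x5} — ¬x5 is true.
  10. {¬x6, ¬x12} — ¬x6 is true.
  11. {¬x9, x5, ¬x8} — ¬x9 is true.
  12. {x2, ¬x3} — x2 is true.
  13. {x4, ¬x1} — x4 is true.
  14. {¬x9, ¬x12, ¬x4} — ¬x12 is true.
  15. {x10, ¬x7, ¬x5} — ¬x7 is true.
  16. {¬x5, ¬x3} — ¬x5 is true.
  17. {x11, ¬x9} — ¬x9 is true.
  18. {x7, x2} — x2 is true.
  19. {¬x2, x3, ¬x4} — x3 is true.
  20. {x4, x6, ¬x1} — x4 is true.
  21. {x6, x9, x1} — x1 is true.
  22. {x3, ¬x6} — ¬x6 is true.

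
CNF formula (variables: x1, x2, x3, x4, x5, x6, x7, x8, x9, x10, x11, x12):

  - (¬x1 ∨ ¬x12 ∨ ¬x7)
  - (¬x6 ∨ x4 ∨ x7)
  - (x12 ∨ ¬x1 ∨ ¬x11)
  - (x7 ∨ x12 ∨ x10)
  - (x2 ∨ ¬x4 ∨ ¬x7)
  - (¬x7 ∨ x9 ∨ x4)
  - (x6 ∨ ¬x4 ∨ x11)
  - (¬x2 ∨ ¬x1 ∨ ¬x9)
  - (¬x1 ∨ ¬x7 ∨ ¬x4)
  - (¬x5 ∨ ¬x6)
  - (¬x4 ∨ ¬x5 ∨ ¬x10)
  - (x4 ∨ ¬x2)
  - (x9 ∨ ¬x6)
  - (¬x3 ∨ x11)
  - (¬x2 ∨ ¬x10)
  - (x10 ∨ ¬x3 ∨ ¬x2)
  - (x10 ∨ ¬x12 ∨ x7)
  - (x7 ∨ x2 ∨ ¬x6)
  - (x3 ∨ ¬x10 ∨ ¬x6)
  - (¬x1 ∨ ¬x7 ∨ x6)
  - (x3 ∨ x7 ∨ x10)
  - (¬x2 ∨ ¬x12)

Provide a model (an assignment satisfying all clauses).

x1 = F, x2 = F, x3 = T, x4 = F, x5 = F, x6 = F, x7 = T, x8 = T, x9 = T, x10 = F, x11 = T, x12 = T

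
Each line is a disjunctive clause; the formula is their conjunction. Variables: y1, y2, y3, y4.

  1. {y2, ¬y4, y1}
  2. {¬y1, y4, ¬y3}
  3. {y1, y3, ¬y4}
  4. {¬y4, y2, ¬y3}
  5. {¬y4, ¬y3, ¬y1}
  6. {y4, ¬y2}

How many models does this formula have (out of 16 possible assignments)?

Satisfying assignments:
  y1=F y2=F y3=F y4=F
  y1=F y2=F y3=T y4=F
  y1=F y2=T y3=T y4=T
  y1=T y2=F y3=F y4=F
  y1=T y2=F y3=F y4=T
  y1=T y2=T y3=F y4=T
Count: 6.

6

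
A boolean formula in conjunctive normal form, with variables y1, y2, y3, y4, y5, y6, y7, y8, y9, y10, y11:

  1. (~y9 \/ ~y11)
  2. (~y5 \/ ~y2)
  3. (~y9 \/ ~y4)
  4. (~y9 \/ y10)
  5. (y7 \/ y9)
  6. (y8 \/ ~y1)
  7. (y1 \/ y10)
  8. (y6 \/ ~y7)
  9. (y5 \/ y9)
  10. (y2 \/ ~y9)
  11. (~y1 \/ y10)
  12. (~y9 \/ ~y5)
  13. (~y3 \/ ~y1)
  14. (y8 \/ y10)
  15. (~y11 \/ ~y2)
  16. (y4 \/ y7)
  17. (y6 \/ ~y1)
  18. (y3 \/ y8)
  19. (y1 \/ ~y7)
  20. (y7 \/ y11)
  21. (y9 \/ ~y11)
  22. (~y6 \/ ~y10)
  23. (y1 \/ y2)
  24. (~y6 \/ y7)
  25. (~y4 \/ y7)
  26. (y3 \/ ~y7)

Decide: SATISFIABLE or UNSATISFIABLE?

y7 = True:
  propagation gives y6=True, y1=True, y8=True, y10=True; an empty clause results — contradiction.
y7 = False:
  propagation gives y9=True, y11=False; an empty clause results — contradiction.
Every branch closes, so no satisfying assignment exists.

UNSATISFIABLE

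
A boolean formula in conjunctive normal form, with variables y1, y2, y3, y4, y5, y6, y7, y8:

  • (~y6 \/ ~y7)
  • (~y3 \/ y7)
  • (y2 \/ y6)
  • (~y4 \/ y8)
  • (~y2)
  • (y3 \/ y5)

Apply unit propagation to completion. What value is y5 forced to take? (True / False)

True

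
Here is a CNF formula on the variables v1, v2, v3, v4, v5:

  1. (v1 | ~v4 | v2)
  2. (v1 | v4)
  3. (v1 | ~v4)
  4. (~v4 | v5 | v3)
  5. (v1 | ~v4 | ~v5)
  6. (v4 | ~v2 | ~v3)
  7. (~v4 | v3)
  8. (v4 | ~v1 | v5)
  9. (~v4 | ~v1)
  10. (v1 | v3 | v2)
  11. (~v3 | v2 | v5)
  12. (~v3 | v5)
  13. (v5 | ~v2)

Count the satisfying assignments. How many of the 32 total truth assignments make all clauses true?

The models are:
  v1=T v2=F v3=F v4=F v5=T
  v1=T v2=F v3=T v4=F v5=T
  v1=T v2=T v3=F v4=F v5=T
That's 3 in total.

3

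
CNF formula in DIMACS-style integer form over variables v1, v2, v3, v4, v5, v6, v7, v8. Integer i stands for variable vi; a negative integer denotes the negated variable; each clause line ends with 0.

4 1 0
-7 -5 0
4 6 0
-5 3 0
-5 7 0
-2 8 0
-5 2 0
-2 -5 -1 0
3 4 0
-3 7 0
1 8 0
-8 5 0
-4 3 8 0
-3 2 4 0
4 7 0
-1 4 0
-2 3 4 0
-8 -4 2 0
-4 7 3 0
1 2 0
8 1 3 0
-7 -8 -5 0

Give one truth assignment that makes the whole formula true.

Pure literal: v6 appears only positively; assign v6 = True.
Set v1 = True and propagate.
  then v4 is forced to True.
Try v2 = False.
  then v5 is forced to False.
  then v8 is forced to False.
  then v3 is forced to True.
  then v7 is forced to True.
Check each clause:
  1. (v4 \/ v1) — v1 is true.
  2. (~v7 \/ ~v5) — ~v5 is true.
  3. (v4 \/ v6) — v4 is true.
  4. (~v5 \/ v3) — v3 is true.
  5. (~v5 \/ v7) — ~v5 is true.
  6. (~v2 \/ v8) — ~v2 is true.
  7. (v2 \/ ~v5) — ~v5 is true.
  8. (~v5 \/ ~v2 \/ ~v1) — ~v5 is true.
  9. (v4 \/ v3) — v3 is true.
  10. (~v3 \/ v7) — v7 is true.
  11. (v1 \/ v8) — v1 is true.
  12. (v5 \/ ~v8) — ~v8 is true.
  13. (v3 \/ ~v4 \/ v8) — v3 is true.
  14. (~v3 \/ v2 \/ v4) — v4 is true.
  15. (v7 \/ v4) — v4 is true.
  16. (~v1 \/ v4) — v4 is true.
  17. (~v2 \/ v3 \/ v4) — v3 is true.
  18. (~v4 \/ v2 \/ ~v8) — ~v8 is true.
  19. (v3 \/ ~v4 \/ v7) — v3 is true.
  20. (v1 \/ v2) — v1 is true.
  21. (v8 \/ v1 \/ v3) — v1 is true.
  22. (~v7 \/ ~v8 \/ ~v5) — ~v8 is true.

v1=True, v2=False, v3=True, v4=True, v5=False, v6=True, v7=True, v8=False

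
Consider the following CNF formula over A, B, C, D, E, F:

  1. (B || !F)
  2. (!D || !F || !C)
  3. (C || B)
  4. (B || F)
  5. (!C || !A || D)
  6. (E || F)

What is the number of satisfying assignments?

Case analysis on F and B:
  F=1, B=1: E free; 5 ways for (A,C,D) × 2^1 = 10.
  F=1, B=0: a clause becomes empty — 0.
  F=0, B=1: 7 of the 16 assignments to (A,C,D,E) work.
  F=0, B=0: a clause becomes empty — 0.
Total: 10 + 0 + 7 + 0 = 17.

17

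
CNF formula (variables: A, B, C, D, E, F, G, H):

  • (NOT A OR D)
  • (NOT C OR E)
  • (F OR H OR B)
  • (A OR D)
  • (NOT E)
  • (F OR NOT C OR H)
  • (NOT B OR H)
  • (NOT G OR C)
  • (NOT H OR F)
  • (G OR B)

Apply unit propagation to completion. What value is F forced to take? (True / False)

(NOT E) is a unit clause: E = False.
(E OR NOT C) with E = False leaves only NOT C, so C = False.
In (NOT G OR C), C is now false; NOT G must hold, so G = False.
From (G OR B) and G = False: B = True.
From (NOT B OR H) and B = True: H = True.
(F OR NOT H): since H = True, the clause reduces to (F). F = True.

True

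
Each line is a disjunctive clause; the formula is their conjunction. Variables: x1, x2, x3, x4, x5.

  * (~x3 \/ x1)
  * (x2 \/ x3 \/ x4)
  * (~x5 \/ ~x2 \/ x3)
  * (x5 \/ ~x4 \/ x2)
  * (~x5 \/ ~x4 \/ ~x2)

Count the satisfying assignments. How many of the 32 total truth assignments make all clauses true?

Case analysis on x2 and x3:
  x2=T, x3=T: remaining (x1,x4,x5) ∈ {(T,F,F); (T,F,T); (T,T,F)} — 3.
  x2=T, x3=F: remaining (x1,x4,x5) ∈ {(F,F,F); (F,T,F); (T,F,F); (T,T,F)} — 4.
  x2=F, x3=T: remaining (x1,x4,x5) ∈ {(T,F,F); (T,F,T); (T,T,T)} — 3.
  x2=F, x3=F: remaining (x1,x4,x5) ∈ {(F,T,T); (T,T,T)} — 2.
Total: 3 + 4 + 3 + 2 = 12.

12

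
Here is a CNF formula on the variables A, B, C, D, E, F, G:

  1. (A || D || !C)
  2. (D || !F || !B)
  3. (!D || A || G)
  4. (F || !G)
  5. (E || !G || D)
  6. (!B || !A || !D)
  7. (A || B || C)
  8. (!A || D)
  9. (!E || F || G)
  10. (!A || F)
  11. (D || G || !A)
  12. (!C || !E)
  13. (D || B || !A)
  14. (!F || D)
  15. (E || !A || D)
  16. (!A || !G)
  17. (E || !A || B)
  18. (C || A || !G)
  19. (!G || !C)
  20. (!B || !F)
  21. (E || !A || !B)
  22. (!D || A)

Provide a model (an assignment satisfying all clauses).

A=True, B=False, C=False, D=True, E=True, F=True, G=False

Check each clause:
  1. (A || D || !C) — A is true.
  2. (!F || D || !B) — D is true.
  3. (A || !D || G) — A is true.
  4. (F || !G) — !G is true.
  5. (D || !G || E) — !G is true.
  6. (!B || !A || !D) — !B is true.
  7. (A || B || C) — A is true.
  8. (!A || D) — D is true.
  9. (G || !E || F) — F is true.
  10. (F || !A) — F is true.
  11. (!A || G || D) — D is true.
  12. (!E || !C) — !C is true.
  13. (B || !A || D) — D is true.
  14. (!F || D) — D is true.
  15. (D || E || !A) — D is true.
  16. (!G || !A) — !G is true.
  17. (E || !A || B) — E is true.
  18. (C || A || !G) — !G is true.
  19. (!C || !G) — !G is true.
  20. (!F || !B) — !B is true.
  21. (E || !A || !B) — E is true.
  22. (A || !D) — A is true.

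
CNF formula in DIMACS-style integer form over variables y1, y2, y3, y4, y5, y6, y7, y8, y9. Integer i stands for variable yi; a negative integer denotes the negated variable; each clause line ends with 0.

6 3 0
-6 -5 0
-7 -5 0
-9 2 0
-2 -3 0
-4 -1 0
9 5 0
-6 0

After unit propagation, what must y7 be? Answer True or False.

(NOT y6) stands alone — y6 = False.
(y3 OR y6): since y6 = False, the clause reduces to (y3). y3 = True.
In (NOT y2 OR NOT y3), NOT y3 is now false; NOT y2 must hold, so y2 = False.
(NOT y9 OR y2): since y2 = False, the clause reduces to (NOT y9). y9 = False.
(y9 OR y5): since y9 = False, the clause reduces to (y5). y5 = True.
(NOT y7 OR NOT y5) with y5 = True leaves only NOT y7, so y7 = False.

False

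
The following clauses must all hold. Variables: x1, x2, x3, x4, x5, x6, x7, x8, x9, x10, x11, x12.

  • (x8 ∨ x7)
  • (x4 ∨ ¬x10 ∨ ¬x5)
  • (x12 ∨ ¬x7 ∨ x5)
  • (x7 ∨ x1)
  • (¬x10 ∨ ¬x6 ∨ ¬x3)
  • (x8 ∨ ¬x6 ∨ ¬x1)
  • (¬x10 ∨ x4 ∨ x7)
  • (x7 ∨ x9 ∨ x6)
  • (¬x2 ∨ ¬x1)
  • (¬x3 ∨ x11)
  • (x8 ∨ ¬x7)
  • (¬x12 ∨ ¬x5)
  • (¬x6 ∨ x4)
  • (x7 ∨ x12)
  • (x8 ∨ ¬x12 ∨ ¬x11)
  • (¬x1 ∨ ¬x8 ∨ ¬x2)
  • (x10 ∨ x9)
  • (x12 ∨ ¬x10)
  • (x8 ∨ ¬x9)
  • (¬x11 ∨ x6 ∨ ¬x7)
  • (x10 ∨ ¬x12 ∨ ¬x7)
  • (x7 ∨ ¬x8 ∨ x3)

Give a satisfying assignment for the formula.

Pure literal: x2 appears only negated; assign x2 = False.
Pure literal: x4 appears only positively; assign x4 = True.
Try x1 = False.
  then x7 is forced to True.
  then x8 is forced to True.
The remaining clauses are satisfied by x3 = False, x5 = False, x6 = False, x9 = True, x10 = True, x11 = False, x12 = True.
Every clause has at least one true literal under this assignment.

x1=False, x2=False, x3=False, x4=True, x5=False, x6=False, x7=True, x8=True, x9=True, x10=True, x11=False, x12=True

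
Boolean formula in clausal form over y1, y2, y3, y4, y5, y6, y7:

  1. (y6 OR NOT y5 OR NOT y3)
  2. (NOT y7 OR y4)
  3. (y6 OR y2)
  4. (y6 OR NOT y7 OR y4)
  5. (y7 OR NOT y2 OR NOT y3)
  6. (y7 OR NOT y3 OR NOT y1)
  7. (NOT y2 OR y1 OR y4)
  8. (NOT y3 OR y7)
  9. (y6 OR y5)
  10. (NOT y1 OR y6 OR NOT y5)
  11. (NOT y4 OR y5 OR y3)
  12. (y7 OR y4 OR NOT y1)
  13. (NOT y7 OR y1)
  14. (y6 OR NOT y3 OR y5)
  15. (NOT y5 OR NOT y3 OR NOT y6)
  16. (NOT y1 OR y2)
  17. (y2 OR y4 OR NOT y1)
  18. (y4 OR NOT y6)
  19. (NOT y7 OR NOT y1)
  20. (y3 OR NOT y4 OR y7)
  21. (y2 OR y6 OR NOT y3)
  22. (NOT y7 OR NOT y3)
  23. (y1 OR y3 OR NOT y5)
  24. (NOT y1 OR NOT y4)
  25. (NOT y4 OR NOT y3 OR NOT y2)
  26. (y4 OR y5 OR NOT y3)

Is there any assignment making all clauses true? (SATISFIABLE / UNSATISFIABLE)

UNSATISFIABLE

y3 = True:
  propagation gives y7=True; an empty clause results — contradiction.
y3 = False:
  y1 = True:
    propagation gives y2=True, y7=False, y4=True; an empty clause results — contradiction.
  y1 = False:
    propagation gives y7=False, y4=False, y2=False, y6=True; an empty clause results — contradiction.
Every branch closes, so no satisfying assignment exists.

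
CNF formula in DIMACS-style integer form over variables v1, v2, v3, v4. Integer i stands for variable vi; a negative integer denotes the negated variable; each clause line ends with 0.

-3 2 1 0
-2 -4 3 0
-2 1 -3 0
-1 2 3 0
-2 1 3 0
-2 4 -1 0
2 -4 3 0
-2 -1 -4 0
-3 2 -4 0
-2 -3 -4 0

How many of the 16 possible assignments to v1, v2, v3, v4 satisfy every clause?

Satisfying assignments:
  v1=0 v2=0 v3=0 v4=0
  v1=1 v2=0 v3=1 v4=0
That's 2 in total.

2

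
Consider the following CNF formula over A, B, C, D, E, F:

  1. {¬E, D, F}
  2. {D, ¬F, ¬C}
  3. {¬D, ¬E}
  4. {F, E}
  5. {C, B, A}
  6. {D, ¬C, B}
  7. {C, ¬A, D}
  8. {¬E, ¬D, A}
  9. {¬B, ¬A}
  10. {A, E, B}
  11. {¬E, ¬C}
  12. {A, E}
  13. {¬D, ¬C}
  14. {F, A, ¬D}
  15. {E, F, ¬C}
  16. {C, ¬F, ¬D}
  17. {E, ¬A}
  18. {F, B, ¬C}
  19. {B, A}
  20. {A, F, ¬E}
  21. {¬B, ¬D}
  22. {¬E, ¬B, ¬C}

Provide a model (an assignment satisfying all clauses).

Branch on A: take A = False.
  then E is forced to True.
  then D is forced to False.
  then F is forced to True.
  then C is forced to False.
  then B is forced to True.
Every clause has at least one true literal under this assignment.

A=False, B=True, C=False, D=False, E=True, F=True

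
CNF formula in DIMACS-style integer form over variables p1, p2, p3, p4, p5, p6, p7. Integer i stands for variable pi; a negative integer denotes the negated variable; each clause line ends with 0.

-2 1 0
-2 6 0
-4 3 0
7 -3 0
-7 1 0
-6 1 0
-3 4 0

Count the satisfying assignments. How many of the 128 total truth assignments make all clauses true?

20

Case analysis on p1 and p3:
  p1=1, p3=1: p5 free; 3 ways for (p2,p4,p6,p7) × 2^1 = 6.
  p1=1, p3=0: p5, p7 free; 3 ways for (p2,p4,p6) × 2^2 = 12.
  p1=0, p3=1: a clause becomes empty — 0.
  p1=0, p3=0: remaining (p2,p4,p5,p6,p7) ∈ {(0,0,0,0,0); (0,0,1,0,0)} — 2.
Total: 6 + 12 + 0 + 2 = 20.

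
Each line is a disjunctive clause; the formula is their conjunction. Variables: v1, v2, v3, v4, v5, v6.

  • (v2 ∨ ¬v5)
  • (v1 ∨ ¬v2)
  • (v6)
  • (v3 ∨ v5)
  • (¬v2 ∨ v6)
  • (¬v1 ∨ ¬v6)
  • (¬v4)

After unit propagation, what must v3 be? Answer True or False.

(v6) stands alone — v6 = True.
In (¬v6 ∨ ¬v1), ¬v6 is now false; ¬v1 must hold, so v1 = False.
(v1 ∨ ¬v2): since v1 = False, the clause reduces to (¬v2). v2 = False.
(v2 ∨ ¬v5) with v2 = False leaves only ¬v5, so v5 = False.
From (v3 ∨ v5) and v5 = False: v3 = True.

True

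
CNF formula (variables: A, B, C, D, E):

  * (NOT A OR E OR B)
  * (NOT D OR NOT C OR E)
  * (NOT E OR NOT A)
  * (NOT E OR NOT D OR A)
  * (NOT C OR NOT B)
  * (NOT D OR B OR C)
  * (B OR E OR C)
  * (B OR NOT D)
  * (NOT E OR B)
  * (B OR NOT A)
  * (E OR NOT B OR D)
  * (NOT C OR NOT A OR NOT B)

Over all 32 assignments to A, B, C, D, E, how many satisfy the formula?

Satisfying assignments:
  A=F B=F C=T D=F E=F
  A=F B=T C=F D=F E=T
  A=F B=T C=F D=T E=F
  A=T B=T C=F D=T E=F
That's 4 in total.

4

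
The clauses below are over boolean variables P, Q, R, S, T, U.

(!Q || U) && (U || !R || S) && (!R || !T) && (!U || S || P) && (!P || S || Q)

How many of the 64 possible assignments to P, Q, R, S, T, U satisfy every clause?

23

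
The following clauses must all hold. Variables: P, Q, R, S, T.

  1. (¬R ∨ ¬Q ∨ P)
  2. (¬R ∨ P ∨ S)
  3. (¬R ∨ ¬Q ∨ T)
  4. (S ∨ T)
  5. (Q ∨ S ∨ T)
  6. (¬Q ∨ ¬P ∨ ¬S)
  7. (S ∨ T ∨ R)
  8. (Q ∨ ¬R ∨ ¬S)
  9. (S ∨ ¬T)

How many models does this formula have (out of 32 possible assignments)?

6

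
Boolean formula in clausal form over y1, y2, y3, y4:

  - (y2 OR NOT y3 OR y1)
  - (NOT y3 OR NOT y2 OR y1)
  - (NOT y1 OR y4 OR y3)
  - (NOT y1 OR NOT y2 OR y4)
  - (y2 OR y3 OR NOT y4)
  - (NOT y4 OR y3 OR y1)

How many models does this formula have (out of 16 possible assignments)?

Satisfying assignments:
  y1=0 y2=0 y3=0 y4=0
  y1=0 y2=1 y3=0 y4=0
  y1=1 y2=0 y3=1 y4=0
  y1=1 y2=0 y3=1 y4=1
  y1=1 y2=1 y3=0 y4=1
  y1=1 y2=1 y3=1 y4=1
That's 6 in total.

6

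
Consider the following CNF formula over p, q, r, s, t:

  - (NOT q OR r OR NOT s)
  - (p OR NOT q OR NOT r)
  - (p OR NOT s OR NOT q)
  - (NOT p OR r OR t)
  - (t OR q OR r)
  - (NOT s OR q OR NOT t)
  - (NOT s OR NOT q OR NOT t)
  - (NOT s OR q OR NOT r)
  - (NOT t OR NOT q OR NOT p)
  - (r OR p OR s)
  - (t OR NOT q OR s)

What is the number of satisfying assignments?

The models are:
  p=0 q=0 r=1 s=0 t=0
  p=0 q=0 r=1 s=0 t=1
  p=1 q=0 r=0 s=0 t=1
  p=1 q=0 r=1 s=0 t=0
  p=1 q=0 r=1 s=0 t=1
  p=1 q=1 r=1 s=1 t=0
Count: 6.

6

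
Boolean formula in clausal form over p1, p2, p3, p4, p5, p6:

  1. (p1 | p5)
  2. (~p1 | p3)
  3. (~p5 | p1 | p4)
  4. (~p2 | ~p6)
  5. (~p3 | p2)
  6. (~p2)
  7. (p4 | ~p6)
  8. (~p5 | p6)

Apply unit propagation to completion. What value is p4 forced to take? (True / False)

(~p2) is a unit clause: p2 = False.
(~p3 | p2) with p2 = False leaves only ~p3, so p3 = False.
From (p3 | ~p1) and p3 = False: p1 = False.
From (p5 | p1) and p1 = False: p5 = True.
(p4 | p1 | ~p5): since p1 = False, p5 = True, the clause reduces to (p4). p4 = True.

True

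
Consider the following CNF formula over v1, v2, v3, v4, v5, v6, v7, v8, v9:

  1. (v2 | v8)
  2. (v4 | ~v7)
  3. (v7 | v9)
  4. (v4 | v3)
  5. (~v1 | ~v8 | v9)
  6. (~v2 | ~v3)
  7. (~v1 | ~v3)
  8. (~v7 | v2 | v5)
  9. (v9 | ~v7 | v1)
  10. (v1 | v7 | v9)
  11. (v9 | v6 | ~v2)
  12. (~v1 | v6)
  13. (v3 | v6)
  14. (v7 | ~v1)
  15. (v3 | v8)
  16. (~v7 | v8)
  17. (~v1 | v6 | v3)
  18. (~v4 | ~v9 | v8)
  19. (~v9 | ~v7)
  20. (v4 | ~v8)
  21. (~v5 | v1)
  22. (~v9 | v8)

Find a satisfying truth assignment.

v1=False, v2=False, v3=True, v4=True, v5=False, v6=True, v7=False, v8=True, v9=True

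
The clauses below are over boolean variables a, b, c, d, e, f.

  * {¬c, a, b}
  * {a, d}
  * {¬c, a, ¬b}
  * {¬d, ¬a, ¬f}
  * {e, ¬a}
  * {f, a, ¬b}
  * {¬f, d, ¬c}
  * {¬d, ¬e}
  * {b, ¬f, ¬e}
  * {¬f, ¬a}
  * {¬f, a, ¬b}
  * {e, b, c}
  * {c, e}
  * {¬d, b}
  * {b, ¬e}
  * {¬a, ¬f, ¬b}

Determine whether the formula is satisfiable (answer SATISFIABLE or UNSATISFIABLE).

SATISFIABLE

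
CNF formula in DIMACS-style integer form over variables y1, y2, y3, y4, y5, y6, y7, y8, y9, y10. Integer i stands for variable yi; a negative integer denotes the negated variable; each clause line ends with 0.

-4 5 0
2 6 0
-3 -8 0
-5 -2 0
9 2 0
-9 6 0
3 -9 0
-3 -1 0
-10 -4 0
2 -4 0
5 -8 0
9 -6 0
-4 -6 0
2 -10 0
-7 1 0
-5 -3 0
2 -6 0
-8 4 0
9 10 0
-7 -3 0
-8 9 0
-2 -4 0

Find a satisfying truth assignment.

y1=0  y2=1  y3=0  y4=0  y5=0  y6=0  y7=0  y8=0  y9=0  y10=1

y7 occurs only negated in the remaining clauses — set y7 = False.
y8 occurs only negated in the remaining clauses — set y8 = False.
Branch on y1: take y1 = False.
Set y2 = True and propagate.
  then y5 is forced to False.
  then y4 is forced to False.
Set y3 = False and propagate.
  then y9 is forced to False.
  then y6 is forced to False.
  then y10 is forced to True.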